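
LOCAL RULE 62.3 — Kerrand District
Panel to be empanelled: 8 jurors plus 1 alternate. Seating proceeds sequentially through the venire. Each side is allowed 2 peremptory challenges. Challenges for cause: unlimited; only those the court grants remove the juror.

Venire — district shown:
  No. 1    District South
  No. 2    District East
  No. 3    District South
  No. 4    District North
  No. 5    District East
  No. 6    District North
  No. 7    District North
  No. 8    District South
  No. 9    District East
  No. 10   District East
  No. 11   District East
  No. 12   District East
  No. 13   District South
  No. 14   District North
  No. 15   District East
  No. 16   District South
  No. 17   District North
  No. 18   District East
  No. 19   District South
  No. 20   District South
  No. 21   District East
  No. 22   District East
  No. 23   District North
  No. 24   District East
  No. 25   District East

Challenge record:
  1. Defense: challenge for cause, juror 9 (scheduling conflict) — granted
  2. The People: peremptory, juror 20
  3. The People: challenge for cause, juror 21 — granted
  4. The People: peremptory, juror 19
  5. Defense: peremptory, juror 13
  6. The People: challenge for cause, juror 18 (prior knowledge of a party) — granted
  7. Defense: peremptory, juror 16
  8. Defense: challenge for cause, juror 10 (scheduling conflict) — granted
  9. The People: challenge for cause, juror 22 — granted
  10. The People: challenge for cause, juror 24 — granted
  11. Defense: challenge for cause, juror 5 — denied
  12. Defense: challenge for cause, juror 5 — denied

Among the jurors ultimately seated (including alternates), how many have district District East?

Removed: #9, #10, #13, #16, #18, #19, #20, #21, #22, #24.
Seated (9 incl. alternates): #1, #2, #3, #4, #5, #6, #7, #8, #11.
Of those, in District East: #2, #5, #11 → 3.

3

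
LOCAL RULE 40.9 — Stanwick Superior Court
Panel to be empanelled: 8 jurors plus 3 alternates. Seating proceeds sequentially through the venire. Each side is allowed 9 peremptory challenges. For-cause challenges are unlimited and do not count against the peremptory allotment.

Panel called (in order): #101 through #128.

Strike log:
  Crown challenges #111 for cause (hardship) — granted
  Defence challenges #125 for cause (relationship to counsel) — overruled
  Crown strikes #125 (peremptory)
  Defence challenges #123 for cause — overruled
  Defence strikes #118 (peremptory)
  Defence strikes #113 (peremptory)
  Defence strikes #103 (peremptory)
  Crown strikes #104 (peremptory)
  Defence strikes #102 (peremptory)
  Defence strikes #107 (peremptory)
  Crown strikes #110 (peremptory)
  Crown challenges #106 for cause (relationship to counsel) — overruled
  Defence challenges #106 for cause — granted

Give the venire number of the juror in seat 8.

Removed: #102, #103, #104, #106, #107, #110, #111, #113, #118, #125. (#123 stays — for-cause denied.)
Filling seats in venire order through position 8: #101, #105, #108, #109, #112, #114, #115, #116.
So seat 8 is #116.

116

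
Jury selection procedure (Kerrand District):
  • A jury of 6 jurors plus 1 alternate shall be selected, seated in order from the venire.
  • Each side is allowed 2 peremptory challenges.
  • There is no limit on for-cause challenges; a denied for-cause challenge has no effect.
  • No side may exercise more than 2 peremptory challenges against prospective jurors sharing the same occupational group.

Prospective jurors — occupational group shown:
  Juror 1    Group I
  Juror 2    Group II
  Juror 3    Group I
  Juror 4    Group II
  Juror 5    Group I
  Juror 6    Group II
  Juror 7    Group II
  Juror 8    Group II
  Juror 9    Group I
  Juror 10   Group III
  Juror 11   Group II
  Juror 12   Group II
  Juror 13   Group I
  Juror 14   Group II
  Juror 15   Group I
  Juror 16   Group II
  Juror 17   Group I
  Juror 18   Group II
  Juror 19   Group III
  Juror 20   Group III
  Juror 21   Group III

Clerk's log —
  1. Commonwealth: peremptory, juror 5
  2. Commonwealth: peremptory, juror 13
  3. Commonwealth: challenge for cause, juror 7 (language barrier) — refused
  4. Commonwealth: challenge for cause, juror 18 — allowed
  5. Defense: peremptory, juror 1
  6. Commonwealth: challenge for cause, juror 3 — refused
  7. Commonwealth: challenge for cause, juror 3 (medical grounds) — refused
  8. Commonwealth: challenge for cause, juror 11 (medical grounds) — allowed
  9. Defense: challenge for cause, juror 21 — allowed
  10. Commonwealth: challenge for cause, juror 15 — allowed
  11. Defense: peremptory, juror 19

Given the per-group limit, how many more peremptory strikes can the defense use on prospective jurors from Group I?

0

Defense peremptories so far: #1, #19 — 2 of 2 used, 0 left overall.
Against Group I: #1 — 1 used; per-group cap 2 leaves 1.
Binding limit: min(0, 1) = 0.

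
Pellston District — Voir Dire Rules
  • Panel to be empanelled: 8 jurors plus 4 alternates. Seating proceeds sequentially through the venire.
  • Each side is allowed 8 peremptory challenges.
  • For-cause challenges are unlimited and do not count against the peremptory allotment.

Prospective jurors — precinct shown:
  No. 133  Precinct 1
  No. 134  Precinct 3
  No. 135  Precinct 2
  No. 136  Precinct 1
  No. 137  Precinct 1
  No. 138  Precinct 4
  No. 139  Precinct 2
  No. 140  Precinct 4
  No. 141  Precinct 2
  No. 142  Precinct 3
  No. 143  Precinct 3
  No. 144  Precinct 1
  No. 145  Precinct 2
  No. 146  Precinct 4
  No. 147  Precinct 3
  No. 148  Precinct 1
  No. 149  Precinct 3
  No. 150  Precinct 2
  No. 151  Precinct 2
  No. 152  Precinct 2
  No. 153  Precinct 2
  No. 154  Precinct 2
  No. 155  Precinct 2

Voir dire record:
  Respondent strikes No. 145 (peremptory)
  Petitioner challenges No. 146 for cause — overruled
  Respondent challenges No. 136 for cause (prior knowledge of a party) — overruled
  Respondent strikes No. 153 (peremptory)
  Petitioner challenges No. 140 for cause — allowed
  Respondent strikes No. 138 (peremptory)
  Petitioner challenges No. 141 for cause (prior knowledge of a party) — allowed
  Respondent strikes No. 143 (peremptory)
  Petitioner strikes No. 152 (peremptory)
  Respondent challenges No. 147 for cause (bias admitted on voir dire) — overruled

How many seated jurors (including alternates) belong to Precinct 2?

2

Removed: #138, #140, #141, #143, #145, #152, #153.
Seated (12 incl. alternates): #133, #134, #135, #136, #137, #139, #142, #144, #146, #147, #148, #149.
Of those, in Precinct 2: #135, #139 → 2.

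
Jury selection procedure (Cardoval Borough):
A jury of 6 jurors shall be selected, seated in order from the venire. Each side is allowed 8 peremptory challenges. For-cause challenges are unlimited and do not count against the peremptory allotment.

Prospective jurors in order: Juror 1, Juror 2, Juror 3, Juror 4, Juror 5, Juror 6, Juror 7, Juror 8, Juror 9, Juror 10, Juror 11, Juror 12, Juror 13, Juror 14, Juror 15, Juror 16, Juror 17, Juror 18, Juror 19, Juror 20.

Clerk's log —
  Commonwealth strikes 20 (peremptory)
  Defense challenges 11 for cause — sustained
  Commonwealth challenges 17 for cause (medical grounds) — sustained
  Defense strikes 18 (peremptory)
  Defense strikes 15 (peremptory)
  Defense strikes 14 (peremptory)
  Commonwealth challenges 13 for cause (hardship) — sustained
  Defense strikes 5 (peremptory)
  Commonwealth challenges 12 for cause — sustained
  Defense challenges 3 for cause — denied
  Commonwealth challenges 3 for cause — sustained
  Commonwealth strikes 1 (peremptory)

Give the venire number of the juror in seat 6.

9

Removed: #1, #3, #5, #11, #12, #13, #14, #15, #17, #18, #20.
Seating in order: seats 1–6 → #2, #4, #6, #7, #8, #9.
So seat 6 is #9.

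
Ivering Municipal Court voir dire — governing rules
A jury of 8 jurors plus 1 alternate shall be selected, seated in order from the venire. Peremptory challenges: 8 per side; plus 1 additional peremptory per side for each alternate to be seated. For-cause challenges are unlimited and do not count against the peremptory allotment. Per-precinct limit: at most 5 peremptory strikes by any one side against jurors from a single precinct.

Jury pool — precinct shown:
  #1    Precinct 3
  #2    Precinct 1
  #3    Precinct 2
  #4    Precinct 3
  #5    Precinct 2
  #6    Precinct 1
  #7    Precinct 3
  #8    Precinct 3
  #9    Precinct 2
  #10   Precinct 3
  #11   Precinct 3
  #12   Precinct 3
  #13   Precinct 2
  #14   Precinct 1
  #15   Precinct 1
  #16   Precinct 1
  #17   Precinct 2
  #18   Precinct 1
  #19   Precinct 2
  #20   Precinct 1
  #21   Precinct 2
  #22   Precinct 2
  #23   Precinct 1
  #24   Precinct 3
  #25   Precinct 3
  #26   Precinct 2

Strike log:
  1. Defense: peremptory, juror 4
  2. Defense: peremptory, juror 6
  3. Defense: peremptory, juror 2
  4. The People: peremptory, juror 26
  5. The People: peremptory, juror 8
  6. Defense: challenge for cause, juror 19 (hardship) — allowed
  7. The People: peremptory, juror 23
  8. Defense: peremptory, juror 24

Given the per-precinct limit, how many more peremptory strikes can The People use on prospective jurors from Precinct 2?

The People peremptories so far: #26, #8, #23 — 3 of 9 used, 6 left overall.
Against Precinct 2: #26 — 1 used; per-precinct cap 5 leaves 4.
Binding limit: min(6, 4) = 4.

4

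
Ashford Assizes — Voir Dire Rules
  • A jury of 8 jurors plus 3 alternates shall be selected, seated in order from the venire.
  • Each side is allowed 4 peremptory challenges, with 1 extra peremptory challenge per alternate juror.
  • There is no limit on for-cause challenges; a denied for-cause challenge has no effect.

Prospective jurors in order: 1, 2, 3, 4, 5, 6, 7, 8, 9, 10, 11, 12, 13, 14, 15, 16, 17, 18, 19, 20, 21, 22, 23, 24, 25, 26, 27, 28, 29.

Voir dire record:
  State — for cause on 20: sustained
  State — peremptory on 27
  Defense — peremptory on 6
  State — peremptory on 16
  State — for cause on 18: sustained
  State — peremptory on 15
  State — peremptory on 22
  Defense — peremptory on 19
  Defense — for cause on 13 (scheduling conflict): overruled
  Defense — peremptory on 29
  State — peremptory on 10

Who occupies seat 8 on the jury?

9

Removed: #6, #10, #15, #16, #18, #19, #20, #22, #27, #29. (#13 stays — for-cause denied.)
Filling seats in venire order through position 8: #1, #2, #3, #4, #5, #7, #8, #9.
So seat 8 is #9.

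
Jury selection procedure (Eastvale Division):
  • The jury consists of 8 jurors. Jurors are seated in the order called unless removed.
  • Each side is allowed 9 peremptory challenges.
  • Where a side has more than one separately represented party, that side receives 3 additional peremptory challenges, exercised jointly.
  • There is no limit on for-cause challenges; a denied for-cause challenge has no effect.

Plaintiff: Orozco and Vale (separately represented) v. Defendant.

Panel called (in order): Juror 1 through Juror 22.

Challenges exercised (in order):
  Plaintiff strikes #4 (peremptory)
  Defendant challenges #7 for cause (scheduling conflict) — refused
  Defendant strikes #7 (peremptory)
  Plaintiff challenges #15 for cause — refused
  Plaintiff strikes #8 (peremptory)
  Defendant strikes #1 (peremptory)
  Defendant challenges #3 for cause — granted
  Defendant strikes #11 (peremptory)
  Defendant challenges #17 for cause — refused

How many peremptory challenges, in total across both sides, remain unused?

16

Plaintiff allotment: 9 base + 3 multi-party = 12. Defendant allotment: 9.
Plaintiff peremptories used: #4, #8 — 2 (the for-cause on #15 doesn't count).
Defendant peremptories used: #7, #1, #11 — 3 (for-cause on #7, #3, #17 don't count).
Remaining: (12 − 2) + (9 − 3) = 16.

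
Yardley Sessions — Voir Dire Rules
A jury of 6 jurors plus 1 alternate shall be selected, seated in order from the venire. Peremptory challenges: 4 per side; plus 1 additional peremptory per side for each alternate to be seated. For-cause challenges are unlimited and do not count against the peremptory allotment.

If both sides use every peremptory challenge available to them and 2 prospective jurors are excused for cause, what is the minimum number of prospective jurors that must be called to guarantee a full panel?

Seats to fill: 6 + 1 alternates = 7.
Peremptories: 4 + 1×1 = 5 per side × 2 sides = 10.
For-cause removals: 2.
Minimum venire: 7 + 10 + 2 = 19.

19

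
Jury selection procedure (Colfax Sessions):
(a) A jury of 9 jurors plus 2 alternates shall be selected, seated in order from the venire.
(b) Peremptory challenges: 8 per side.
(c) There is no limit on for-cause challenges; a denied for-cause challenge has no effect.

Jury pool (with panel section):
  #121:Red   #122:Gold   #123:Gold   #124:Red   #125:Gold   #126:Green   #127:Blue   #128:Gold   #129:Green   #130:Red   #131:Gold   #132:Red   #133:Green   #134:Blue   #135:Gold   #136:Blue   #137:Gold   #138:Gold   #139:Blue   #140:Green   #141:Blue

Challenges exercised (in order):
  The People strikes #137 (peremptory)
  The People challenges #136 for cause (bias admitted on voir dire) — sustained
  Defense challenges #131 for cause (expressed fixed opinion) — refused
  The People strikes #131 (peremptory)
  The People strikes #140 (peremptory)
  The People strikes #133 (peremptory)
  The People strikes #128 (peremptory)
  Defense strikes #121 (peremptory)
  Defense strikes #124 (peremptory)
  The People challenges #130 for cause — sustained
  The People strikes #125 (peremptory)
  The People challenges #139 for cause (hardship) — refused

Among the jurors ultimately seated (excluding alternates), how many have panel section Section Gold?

Removed: #121, #124, #125, #128, #130, #131, #133, #136, #137, #140.
Seated jurors 1–9: #122, #123, #126, #127, #129, #132, #134, #135, #138 (alternates #139, #141 not counted).
Of those, in Section Gold: #122, #123, #135, #138 → 4.

4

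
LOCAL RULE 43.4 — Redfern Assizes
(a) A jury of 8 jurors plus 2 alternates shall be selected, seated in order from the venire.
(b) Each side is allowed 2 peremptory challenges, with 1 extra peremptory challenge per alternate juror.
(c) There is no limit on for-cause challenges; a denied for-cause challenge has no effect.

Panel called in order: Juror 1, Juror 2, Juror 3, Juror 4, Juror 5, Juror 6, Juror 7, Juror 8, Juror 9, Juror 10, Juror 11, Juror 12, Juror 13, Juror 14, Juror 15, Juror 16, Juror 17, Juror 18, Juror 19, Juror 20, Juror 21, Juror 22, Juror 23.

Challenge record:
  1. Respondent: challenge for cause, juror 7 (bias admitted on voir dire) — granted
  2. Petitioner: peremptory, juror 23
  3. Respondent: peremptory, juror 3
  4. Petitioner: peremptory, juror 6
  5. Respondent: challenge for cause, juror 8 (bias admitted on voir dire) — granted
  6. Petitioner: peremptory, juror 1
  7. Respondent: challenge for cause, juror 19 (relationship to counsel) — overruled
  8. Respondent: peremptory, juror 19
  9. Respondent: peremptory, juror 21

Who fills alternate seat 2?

Removed: #1, #3, #6, #7, #8, #19, #21, #23.
Filling seats in venire order through position 10: #2, #4, #5, #9, #10, #11, #12, #13, #14, #15.
So alternate 2 is #15.

15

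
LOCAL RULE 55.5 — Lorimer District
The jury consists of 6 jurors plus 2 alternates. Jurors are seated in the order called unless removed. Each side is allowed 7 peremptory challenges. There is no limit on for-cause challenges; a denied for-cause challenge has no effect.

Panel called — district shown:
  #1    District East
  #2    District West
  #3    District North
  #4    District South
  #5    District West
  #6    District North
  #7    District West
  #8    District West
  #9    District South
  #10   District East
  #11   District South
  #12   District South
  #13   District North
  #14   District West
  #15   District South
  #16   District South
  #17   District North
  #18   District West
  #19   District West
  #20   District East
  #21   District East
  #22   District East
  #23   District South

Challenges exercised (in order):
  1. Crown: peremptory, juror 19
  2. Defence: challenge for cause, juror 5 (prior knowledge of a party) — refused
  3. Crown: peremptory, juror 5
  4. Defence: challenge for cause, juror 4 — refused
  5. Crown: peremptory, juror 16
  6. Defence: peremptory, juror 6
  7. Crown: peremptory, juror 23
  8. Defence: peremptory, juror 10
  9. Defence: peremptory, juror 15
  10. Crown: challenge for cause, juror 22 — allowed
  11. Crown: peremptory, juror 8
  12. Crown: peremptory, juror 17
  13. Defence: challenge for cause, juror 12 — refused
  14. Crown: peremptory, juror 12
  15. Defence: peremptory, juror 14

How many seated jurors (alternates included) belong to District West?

2

Removed: #5, #6, #8, #10, #12, #14, #15, #16, #17, #19, #22, #23.
Seated (8 incl. alternates): #1, #2, #3, #4, #7, #9, #11, #13.
Of those, in District West: #2, #7 → 2.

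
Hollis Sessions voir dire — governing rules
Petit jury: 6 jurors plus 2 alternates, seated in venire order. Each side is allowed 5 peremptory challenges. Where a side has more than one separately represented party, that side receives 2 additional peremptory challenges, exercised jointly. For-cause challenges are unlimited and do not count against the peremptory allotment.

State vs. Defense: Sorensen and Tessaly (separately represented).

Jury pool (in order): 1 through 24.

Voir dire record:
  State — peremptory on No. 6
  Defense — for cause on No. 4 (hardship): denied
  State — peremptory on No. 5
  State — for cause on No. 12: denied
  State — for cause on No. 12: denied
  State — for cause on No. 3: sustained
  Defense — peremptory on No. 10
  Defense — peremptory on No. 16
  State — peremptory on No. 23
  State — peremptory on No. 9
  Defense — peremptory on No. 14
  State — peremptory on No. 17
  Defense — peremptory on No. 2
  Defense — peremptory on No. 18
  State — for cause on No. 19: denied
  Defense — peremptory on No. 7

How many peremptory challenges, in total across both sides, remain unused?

1

State allotment: 5. Defense allotment: 5 base + 2 multi-party = 7.
State peremptories used: #6, #5, #23, #9, #17 — 5 (for-cause on #12, #12, #3, #19 don't count).
Defense peremptories used: #10, #16, #14, #2, #18, #7 — 6 (the for-cause on #4 doesn't count).
Remaining: (5 − 5) + (7 − 6) = 1.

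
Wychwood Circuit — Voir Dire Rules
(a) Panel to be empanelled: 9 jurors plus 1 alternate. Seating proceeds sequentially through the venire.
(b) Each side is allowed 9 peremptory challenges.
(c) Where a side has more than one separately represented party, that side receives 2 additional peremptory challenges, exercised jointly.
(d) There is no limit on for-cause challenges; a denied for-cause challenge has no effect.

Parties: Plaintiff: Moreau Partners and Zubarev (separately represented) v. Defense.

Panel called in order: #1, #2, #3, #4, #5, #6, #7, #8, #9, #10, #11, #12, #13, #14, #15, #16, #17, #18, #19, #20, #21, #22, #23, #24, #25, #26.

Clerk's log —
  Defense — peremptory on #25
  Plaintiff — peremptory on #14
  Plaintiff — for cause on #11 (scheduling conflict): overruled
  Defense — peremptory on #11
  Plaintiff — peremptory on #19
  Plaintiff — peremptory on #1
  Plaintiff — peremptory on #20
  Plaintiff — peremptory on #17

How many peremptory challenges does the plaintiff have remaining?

Plaintiff allotment: 9 base + 2 multi-party = 11.
Plaintiff peremptories used: #14, #19, #1, #20, #17 — 5 (the for-cause on #11 doesn't count).
Remaining: 11 − 5 = 6.

6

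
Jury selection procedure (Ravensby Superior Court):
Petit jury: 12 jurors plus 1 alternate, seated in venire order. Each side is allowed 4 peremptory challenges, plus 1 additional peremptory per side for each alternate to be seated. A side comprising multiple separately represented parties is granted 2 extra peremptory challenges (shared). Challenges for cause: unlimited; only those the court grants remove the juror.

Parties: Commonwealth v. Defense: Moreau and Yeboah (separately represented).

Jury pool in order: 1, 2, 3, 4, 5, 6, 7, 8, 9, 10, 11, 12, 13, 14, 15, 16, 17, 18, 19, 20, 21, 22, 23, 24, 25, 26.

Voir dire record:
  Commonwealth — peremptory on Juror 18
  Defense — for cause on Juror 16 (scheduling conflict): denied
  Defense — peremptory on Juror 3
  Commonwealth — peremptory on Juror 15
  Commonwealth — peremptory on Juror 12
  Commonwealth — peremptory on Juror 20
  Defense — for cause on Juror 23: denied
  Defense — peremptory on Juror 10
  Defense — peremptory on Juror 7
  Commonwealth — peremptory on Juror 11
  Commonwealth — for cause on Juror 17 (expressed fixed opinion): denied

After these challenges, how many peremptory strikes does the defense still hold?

4

Defense allotment: 4 base + 1 × 1 alternate + 2 multi-party = 7.
Defense peremptories used: #3, #10, #7 — 3 (for-cause on #16, #23 don't count).
Remaining: 7 − 3 = 4.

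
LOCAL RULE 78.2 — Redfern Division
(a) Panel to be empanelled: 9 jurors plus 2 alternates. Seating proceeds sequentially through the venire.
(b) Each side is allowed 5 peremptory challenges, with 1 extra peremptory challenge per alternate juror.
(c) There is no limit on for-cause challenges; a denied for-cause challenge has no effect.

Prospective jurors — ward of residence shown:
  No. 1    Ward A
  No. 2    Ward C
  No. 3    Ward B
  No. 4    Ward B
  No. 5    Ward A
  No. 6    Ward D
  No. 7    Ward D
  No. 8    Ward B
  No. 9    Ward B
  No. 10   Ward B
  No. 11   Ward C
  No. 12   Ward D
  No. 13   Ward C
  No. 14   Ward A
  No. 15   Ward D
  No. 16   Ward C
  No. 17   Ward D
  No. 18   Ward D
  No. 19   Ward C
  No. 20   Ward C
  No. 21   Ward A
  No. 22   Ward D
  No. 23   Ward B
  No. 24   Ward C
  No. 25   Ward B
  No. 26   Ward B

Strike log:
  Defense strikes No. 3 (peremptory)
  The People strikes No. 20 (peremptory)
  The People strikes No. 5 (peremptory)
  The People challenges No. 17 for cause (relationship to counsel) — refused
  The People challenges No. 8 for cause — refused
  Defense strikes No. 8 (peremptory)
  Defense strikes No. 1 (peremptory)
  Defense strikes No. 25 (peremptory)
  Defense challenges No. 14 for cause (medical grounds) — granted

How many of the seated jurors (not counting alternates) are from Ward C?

Removed: #1, #3, #5, #8, #14, #20, #25.
Seated jurors 1–9: #2, #4, #6, #7, #9, #10, #11, #12, #13 (alternates #15, #16 not counted).
Of those, in Ward C: #2, #11, #13 → 3.

3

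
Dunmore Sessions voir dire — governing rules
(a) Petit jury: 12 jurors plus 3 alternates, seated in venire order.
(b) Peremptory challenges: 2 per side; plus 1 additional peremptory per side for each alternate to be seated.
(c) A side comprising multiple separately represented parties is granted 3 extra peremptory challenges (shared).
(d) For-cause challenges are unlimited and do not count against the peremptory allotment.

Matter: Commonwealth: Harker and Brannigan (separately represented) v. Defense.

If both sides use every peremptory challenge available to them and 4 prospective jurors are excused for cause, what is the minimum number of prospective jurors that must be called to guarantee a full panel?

Seats to fill: 12 + 3 alternates = 15.
Peremptories — Commonwealth: 2 + 1×3 + 3 = 8; Defense: 2 + 1×3 = 5; total 13.
For-cause removals: 4.
Minimum venire: 15 + 13 + 4 = 32.

32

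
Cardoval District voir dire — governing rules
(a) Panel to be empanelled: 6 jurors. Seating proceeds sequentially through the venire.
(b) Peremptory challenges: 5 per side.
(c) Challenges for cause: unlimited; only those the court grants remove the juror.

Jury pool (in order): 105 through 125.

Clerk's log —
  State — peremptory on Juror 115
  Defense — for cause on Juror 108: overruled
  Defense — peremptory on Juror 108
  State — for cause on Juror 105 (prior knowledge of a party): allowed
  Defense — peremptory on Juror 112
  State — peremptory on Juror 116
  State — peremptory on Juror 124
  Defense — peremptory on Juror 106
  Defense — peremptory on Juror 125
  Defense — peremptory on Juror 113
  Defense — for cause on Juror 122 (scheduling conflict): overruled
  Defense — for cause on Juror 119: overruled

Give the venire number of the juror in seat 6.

Removed: #105, #106, #108, #112, #113, #115, #116, #124, #125. (#119, #122 stay — for-cause denied.)
Seating in order: seats 1–6 → #107, #109, #110, #111, #114, #117.
So seat 6 is #117.

117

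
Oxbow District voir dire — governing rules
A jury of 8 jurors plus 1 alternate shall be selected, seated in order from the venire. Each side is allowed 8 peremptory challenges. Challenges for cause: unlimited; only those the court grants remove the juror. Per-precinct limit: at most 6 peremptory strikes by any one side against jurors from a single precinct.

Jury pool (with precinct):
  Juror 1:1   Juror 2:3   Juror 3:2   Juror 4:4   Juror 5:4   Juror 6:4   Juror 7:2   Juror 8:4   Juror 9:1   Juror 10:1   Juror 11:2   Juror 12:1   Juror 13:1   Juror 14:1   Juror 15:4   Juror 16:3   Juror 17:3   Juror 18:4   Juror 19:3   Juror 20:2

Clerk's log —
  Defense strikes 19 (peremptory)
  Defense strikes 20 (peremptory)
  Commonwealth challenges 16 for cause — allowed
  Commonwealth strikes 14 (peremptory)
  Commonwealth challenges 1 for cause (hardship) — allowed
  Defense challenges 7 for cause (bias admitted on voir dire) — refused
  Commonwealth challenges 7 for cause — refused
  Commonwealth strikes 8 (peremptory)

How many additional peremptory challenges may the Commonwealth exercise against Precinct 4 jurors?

Commonwealth peremptories so far: #14, #8 — 2 of 8 used, 6 left overall.
Against Precinct 4: #8 — 1 used; per-precinct cap 6 leaves 5.
Binding limit: min(6, 5) = 5.

5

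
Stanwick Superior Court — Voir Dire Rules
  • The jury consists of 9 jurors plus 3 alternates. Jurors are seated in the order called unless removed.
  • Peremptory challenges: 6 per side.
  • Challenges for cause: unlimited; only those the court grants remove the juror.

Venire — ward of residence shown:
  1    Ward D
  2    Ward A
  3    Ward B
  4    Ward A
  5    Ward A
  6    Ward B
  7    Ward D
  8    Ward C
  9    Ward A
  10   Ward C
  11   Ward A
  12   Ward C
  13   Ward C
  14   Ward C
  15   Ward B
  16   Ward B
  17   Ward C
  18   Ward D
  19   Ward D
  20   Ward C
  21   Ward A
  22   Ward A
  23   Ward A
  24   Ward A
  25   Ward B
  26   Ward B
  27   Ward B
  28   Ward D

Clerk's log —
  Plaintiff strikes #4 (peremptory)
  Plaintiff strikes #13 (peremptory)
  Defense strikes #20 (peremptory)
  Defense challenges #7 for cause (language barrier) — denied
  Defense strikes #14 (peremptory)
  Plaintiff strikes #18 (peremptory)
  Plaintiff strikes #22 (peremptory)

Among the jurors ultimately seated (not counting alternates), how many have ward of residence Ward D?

2

Removed: #4, #13, #14, #18, #20, #22.
Seated jurors 1–9: #1, #2, #3, #5, #6, #7, #8, #9, #10 (alternates #11, #12, #15 not counted).
Of those, in Ward D: #1, #7 → 2.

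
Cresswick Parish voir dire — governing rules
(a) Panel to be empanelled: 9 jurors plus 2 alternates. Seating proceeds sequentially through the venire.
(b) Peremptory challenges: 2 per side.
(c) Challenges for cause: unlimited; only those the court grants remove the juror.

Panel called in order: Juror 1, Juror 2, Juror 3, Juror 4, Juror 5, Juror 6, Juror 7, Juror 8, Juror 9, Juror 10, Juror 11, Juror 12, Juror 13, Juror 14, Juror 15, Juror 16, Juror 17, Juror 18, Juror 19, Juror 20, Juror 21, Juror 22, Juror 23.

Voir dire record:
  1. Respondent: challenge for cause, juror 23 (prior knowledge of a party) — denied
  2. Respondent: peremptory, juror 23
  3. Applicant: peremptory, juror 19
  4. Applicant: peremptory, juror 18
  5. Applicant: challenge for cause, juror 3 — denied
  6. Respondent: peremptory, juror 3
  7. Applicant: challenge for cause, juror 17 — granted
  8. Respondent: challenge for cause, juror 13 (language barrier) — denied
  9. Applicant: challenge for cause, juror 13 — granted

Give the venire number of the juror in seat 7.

Removed: #3, #13, #17, #18, #19, #23.
Filling seats in venire order through position 7: #1, #2, #4, #5, #6, #7, #8.
So seat 7 is #8.

8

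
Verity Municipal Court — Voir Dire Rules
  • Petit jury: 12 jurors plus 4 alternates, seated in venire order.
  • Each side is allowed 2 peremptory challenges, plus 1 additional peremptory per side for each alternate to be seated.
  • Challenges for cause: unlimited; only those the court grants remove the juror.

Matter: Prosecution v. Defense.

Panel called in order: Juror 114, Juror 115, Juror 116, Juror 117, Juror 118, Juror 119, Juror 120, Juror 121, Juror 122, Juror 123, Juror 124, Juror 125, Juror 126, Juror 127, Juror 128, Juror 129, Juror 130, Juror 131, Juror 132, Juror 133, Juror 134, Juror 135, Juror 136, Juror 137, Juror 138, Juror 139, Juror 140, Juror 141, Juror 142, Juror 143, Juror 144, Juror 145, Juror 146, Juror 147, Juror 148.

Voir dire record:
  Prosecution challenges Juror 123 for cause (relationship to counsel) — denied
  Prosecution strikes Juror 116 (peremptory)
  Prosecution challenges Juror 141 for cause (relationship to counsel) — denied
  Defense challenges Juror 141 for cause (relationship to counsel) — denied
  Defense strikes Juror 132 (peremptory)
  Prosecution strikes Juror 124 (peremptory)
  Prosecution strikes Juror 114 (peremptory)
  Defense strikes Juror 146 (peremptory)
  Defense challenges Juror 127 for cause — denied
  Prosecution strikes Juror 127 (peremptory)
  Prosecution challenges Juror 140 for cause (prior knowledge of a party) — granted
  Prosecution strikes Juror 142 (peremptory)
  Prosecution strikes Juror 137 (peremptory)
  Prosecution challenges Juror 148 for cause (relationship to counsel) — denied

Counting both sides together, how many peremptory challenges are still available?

Prosecution allotment: 2 base + 1 × 4 alternates = 6. Defense allotment: 2 base + 1 × 4 alternates = 6.
Prosecution peremptories used: #116, #124, #114, #127, #142, #137 — 6 (for-cause on #123, #141, #140, #148 don't count).
Defense peremptories used: #132, #146 — 2 (for-cause on #141, #127 don't count).
Remaining: (6 − 6) + (6 − 2) = 4.

4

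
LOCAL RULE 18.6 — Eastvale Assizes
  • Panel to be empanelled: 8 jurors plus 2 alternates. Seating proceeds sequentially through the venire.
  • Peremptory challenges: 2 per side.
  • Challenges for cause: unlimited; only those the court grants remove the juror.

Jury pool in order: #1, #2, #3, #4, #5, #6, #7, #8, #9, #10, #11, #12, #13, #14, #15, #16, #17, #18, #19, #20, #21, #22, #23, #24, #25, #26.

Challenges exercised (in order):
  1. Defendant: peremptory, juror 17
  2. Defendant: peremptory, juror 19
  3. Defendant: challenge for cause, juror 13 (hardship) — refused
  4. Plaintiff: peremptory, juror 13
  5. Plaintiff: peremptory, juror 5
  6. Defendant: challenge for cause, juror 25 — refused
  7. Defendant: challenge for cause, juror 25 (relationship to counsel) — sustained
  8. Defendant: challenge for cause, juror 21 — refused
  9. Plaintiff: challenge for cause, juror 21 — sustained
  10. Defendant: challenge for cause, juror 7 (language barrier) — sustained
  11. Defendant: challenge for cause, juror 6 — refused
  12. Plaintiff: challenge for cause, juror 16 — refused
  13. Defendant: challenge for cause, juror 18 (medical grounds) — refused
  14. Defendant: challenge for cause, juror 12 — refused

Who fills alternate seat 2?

Removed: #5, #7, #13, #17, #19, #21, #25. (#6, #12, #16, #18 stay — for-cause denied.)
Seating in order: seats 1–8 → #1, #2, #3, #4, #6, #8, #9, #10; alternates → #11, #12.
So alternate 2 is #12.

12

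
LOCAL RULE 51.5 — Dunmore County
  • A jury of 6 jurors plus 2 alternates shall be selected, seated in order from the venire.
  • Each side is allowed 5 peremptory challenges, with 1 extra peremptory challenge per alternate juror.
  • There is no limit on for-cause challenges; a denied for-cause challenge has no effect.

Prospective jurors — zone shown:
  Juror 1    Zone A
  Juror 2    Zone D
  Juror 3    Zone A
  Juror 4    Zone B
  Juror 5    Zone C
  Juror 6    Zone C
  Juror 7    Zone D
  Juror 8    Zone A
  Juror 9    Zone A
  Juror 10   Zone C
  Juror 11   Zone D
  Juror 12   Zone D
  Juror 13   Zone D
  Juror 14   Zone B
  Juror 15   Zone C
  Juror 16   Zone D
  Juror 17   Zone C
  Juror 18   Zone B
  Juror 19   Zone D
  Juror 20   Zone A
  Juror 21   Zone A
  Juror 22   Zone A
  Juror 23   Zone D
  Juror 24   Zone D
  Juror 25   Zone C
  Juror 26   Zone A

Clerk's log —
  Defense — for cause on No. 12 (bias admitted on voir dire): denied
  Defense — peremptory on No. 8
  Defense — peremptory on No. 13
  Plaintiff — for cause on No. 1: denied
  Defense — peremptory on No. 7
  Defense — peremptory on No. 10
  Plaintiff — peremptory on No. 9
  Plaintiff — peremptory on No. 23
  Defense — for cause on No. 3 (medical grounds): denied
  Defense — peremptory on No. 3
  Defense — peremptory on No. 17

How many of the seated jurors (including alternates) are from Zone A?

1

Removed: #3, #7, #8, #9, #10, #13, #17, #23.
Seated (8 incl. alternates): #1, #2, #4, #5, #6, #11, #12, #14.
Of those, in Zone A: #1 → 1.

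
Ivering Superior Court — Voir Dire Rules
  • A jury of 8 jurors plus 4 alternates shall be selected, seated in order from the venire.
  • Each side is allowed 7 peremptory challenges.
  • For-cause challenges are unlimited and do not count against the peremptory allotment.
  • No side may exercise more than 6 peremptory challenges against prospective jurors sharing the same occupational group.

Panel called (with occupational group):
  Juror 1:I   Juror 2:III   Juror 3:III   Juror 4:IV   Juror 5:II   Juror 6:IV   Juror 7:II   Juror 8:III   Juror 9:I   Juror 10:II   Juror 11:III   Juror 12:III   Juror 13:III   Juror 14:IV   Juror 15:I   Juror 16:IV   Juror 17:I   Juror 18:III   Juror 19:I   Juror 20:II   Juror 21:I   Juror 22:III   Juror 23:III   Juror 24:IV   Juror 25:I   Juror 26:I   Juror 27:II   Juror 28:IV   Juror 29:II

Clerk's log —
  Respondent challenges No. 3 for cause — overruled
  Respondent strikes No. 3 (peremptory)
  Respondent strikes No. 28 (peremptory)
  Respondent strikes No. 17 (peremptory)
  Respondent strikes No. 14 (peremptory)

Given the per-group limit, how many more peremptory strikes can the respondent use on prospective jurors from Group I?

3

Respondent peremptories so far: #3, #28, #17, #14 — 4 of 7 used, 3 left overall.
Against Group I: #17 — 1 used; per-group cap 6 leaves 5.
Binding limit: min(3, 5) = 3.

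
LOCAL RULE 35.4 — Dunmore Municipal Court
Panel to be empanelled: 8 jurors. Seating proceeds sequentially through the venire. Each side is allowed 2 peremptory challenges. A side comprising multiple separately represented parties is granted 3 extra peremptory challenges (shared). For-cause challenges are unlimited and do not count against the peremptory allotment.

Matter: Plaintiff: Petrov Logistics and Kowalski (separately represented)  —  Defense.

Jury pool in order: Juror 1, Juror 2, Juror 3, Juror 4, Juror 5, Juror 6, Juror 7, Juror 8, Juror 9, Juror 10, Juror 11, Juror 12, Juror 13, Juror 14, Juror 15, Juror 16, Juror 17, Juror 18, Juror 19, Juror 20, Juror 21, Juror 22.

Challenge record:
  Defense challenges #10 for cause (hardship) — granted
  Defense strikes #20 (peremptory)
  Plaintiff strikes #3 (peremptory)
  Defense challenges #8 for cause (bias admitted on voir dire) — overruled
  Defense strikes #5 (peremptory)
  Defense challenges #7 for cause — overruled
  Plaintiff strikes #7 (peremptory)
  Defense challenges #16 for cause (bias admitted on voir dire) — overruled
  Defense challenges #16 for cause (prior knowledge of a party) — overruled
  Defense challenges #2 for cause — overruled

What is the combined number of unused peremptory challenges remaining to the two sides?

3

Plaintiff allotment: 2 base + 3 multi-party = 5. Defense allotment: 2.
Plaintiff peremptories used: #3, #7 — 2.
Defense peremptories used: #20, #5 — 2 (for-cause on #10, #8, #7, #16, #16, #2 don't count).
Remaining: (5 − 2) + (2 − 2) = 3.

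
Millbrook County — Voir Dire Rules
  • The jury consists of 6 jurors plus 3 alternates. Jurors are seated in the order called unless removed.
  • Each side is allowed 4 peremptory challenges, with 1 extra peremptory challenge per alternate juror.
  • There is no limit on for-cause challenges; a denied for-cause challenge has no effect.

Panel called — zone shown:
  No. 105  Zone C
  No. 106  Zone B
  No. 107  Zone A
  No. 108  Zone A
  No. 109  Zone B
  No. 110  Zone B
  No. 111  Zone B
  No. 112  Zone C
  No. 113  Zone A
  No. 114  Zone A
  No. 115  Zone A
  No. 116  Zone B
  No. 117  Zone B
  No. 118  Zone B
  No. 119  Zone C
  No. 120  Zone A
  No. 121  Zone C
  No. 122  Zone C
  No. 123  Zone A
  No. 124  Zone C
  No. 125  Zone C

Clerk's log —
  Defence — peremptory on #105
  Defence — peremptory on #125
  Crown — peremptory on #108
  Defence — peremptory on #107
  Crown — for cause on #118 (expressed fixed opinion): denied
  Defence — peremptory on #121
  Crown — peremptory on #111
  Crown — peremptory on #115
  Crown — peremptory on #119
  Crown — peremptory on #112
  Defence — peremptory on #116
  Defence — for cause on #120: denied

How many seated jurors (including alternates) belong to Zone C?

Removed: #105, #107, #108, #111, #112, #115, #116, #119, #121, #125.
Seated (9 incl. alternates): #106, #109, #110, #113, #114, #117, #118, #120, #122.
Of those, in Zone C: #122 → 1.

1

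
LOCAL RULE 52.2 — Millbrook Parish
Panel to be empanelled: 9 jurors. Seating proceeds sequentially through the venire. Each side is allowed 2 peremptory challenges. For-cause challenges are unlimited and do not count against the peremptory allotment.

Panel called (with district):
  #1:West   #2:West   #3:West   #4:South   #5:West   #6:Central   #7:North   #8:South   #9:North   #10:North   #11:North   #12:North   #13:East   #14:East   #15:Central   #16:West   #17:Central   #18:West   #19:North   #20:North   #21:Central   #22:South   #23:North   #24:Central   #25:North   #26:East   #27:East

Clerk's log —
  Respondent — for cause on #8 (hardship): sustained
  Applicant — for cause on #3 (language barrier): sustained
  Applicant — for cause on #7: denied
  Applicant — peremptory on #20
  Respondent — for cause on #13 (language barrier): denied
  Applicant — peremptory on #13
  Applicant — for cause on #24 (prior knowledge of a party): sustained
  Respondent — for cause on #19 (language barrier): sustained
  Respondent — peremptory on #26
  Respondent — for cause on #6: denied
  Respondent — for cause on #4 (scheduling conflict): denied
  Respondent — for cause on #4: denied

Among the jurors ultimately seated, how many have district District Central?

Removed: #3, #8, #13, #19, #20, #24, #26.
Seated jurors 1–9: #1, #2, #4, #5, #6, #7, #9, #10, #11.
Of those, in District Central: #6 → 1.

1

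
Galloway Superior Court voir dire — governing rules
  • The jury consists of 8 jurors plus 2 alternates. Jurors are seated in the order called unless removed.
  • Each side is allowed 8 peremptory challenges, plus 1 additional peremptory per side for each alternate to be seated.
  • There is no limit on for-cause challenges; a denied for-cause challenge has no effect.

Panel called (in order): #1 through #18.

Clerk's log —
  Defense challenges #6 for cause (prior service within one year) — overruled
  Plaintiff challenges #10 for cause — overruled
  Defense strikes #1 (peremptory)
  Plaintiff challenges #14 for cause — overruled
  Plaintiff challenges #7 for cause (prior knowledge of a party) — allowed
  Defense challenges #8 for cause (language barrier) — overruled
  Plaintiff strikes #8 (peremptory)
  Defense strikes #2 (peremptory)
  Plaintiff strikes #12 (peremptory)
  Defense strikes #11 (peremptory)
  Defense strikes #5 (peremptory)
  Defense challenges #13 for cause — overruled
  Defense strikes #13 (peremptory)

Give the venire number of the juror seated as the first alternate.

17

Removed: #1, #2, #5, #7, #8, #11, #12, #13. (#6, #10, #14 stay — for-cause denied.)
Seating in order: seats 1–8 → #3, #4, #6, #9, #10, #14, #15, #16; alternates → #17, #18.
So alternate 1 is #17.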